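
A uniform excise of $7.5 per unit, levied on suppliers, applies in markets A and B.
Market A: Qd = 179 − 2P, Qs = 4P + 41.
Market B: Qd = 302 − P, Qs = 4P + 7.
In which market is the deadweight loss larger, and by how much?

Market A: pre-tax P* = $23, Q* = 133; post-tax Q = 123; deadweight loss = $37.5.
Market B: pre-tax P* = $59, Q* = 243; post-tax Q = 237; deadweight loss = $22.5.
Difference: $37.5 vs $22.5 → market A is larger by $15.

Market A, by $15.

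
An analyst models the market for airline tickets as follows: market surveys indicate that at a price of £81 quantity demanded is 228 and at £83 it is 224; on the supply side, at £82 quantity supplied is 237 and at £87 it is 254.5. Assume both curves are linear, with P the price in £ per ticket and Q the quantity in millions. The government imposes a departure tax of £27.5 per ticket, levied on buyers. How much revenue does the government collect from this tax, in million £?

Demand slope: (224 − 228)/(83 − 81) = -2, so Qd = 390 − 2P.
Supply slope: (254.5 − 237)/(87 − 82) = 3.5, so Qs = 3.5P − 50.
Without the tax, 390 − 2P = 3.5P − 50 gives 5.5P = 440, so P* = £80 and Q* = 230.
With the tax collected from buyers, demand (in seller-price terms) shifts: Qd = 390 − 2(P + 27.5).
Solving gives Q = 195 with buyers paying £97.5 and suppliers receiving £70 (the £27.5 wedge).
Revenue = t · Q = 27.5 · 195 = £5362.5.

Tax revenue = £5362.5 million.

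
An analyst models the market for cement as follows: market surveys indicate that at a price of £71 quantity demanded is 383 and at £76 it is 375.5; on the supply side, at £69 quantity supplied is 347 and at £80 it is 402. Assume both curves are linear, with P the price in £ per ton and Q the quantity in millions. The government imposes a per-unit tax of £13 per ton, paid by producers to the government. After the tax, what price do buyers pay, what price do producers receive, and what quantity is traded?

Demand slope: (375.5 − 383)/(76 − 71) = -1.5, so Qd = 489.5 − 1.5P.
Supply slope: (402 − 347)/(80 − 69) = 5, so Qs = 5P + 2.
Before the tax: set 489.5 − 1.5P = 5P + 2 → P* = £75, Q* = 377.
With the tax collected from producers, supply shifts: Qs = 5(P − 13) + 2.
New equilibrium: buyers pay £85, producers receive £72, Q = 362. (Wedge: Pb − Ps = 13.)
The less price-elastic side of the market bears the larger share of a per-unit tax.

Buyers pay £85; producers receive £72; quantity = 362.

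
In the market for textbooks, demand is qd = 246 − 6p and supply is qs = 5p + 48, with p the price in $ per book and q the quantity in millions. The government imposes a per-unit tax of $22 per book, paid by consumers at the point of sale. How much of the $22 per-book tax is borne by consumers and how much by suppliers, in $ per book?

Consumers bear $10 per book; suppliers bear $12 per book.

Before the tax: set 246 − 6p = 5p + 48 → p* = $18, q* = 138.
With the tax collected from consumers, demand (in seller-price terms) shifts: qd = 246 − 6(p + 22).
New equilibrium: consumers pay $28, suppliers receive $6, q = 78. (Wedge: pb − ps = 22.)
Burden on consumers: $10; on suppliers: $12. (They sum to $22.)
The less price-elastic side of the market bears the larger share of a per-unit tax.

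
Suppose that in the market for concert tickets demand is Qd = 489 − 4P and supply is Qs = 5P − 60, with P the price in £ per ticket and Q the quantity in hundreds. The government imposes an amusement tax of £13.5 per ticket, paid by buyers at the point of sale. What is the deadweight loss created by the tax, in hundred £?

Deadweight loss = £202.5 hundred.

Without the tax, 489 − 4P = 5P − 60 gives 9P = 549, so P* = £61 and Q* = 245.
With the tax collected from buyers, demand (in seller-price terms) shifts: Qd = 489 − 4(P + 13.5).
Solving gives Q = 215 with buyers paying £68.5 and producers receiving £55 (the £13.5 wedge).
Quantity falls by |ΔQ| = |245 − 215| = 30.
DWL = ½ · t · |ΔQ| = ½ · 13.5 · 30 = £202.5.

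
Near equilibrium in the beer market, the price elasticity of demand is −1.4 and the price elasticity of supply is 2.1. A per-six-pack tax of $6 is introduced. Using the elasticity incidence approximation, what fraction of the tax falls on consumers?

Consumers' share ≈ 0.6.

Incidence ratio: consumers' share ≈ εs / (εs + |εd|) = 2.1 / (2.1 + 1.4) = 0.6.
Supply is the more elastic side, so consumers bear the larger share.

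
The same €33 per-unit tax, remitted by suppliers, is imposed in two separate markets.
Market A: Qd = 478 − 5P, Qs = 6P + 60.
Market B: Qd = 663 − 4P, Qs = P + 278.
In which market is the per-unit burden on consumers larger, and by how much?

Market A, by €11.4.

Market A: pre-tax P* = €38, Q* = 288; post-tax Q = 198; per-unit burden on consumers = €18.
Market B: pre-tax P* = €77, Q* = 355; post-tax Q = 328.6; per-unit burden on consumers = €6.6.
Difference: €18 vs €6.6 → market A is larger by €11.4.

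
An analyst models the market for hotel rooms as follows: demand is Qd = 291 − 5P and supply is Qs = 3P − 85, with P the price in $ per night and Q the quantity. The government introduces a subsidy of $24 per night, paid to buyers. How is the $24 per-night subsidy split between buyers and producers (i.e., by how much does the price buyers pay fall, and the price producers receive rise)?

Buyers gain $9 per night; producers gain $15 per night.

Before the subsidy: set 291 − 5P = 3P − 85 → P* = $47, Q* = 56.
With a per-unit subsidy paid to buyers, each effectively pays P − 24, so demand becomes Qd = 291 − 5(P − 24).
Solving gives Q = 101 with buyers paying $38 and producers receiving $62 (the $24 wedge).
Gain to buyers: $9; to producers: $15. (They sum to $24.)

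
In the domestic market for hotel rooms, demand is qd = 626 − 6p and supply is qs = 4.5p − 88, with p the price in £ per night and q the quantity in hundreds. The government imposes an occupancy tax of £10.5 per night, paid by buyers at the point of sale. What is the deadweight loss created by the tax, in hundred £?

Deadweight loss = £141.75 hundred.

Without the tax, 626 − 6p = 4.5p − 88 gives 10.5p = 714, so p* = £68 and q* = 218.
With the tax collected from buyers, demand (in seller-price terms) shifts: qd = 626 − 6(p + 10.5).
Solving gives q = 191 with buyers paying £72.5 and producers receiving £62 (the £10.5 wedge).
Quantity falls by |ΔQ| = |218 − 191| = 27.
DWL = ½ · t · |ΔQ| = ½ · 10.5 · 27 = £141.75.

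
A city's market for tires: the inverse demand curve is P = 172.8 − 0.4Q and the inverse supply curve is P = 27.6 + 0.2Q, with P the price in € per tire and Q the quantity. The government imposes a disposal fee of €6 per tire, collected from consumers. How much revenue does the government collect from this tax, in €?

Rewrite in direct form: Qd = 432 − 2.5P and Qs = 5P − 138.
Before the tax: set 432 − 2.5P = 5P − 138 → P* = €76, Q* = 242.
With the tax collected from consumers, demand (in seller-price terms) shifts: Qd = 432 − 2.5(P + 6).
Solving gives Q = 232 with consumers paying €80 and producers receiving €74 (the €6 wedge).
Revenue = t · Q = 6 · 232 = €1392.

Tax revenue = €1392.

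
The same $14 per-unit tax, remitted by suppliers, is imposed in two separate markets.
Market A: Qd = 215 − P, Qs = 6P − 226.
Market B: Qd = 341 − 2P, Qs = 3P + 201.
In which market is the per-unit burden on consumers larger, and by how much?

Market A, by $3.6.

Market A: pre-tax P* = $63, Q* = 152; post-tax Q = 140; per-unit burden on consumers = $12.
Market B: pre-tax P* = $28, Q* = 285; post-tax Q = 268.2; per-unit burden on consumers = $8.4.
Difference: $12 vs $8.4 → market A is larger by $3.6.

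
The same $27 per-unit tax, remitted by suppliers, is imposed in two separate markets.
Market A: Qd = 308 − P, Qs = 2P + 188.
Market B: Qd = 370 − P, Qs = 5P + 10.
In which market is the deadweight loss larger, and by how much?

Market A: pre-tax P* = $40, Q* = 268; post-tax Q = 250; deadweight loss = $243.
Market B: pre-tax P* = $60, Q* = 310; post-tax Q = 287.5; deadweight loss = $303.75.
Difference: $243 vs $303.75 → market B is larger by $60.75.

Market B, by $60.75.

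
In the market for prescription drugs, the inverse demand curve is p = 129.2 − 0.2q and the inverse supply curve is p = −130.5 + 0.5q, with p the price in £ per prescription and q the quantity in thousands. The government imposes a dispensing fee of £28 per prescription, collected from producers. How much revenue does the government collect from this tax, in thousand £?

Tax revenue = £9268 thousand.

Inverting to q(p) form: qd = 646 − 5p; qs = 2p + 261.
Without the tax, 646 − 5p = 2p + 261 gives 7p = 385, so p* = £55 and q* = 371.
With the tax collected from producers, supply shifts: qs = 2(p − 28) + 261.
Solving gives q = 331 with consumers paying £63 and producers receiving £35 (the £28 wedge).
Revenue = t · Q = 28 · 331 = £9268.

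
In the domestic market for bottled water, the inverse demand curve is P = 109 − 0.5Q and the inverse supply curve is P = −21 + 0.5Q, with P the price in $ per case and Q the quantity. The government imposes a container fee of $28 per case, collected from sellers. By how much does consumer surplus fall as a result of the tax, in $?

Consumer surplus falls by $1624.

Inverting to Q(P) form: Qd = 218 − 2P; Qs = 2P + 42.
Without the tax, 218 − 2P = 2P + 42 gives 4P = 176, so P* = $44 and Q* = 130.
With the tax collected from sellers, supply shifts: Qs = 2(P − 28) + 42.
New equilibrium: buyers pay $58, sellers receive $30, Q = 102. (Wedge: Pb − Ps = 28.)
ΔCS is the trapezoid between Q = 102 and Q = 130 of height $14: ½ · (130 + 102) · 14 = $1624.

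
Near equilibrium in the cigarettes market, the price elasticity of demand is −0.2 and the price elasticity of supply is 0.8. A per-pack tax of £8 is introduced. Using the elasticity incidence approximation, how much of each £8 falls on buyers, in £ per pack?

Incidence ratio: buyers' share ≈ εs / (εs + |εd|) = 0.8 / (0.8 + 0.2) = 0.8.
So buyers bear ≈ 0.8 × £8 = £6.4; sellers bear £1.6.

Buyers bear ≈ £6.4 per pack.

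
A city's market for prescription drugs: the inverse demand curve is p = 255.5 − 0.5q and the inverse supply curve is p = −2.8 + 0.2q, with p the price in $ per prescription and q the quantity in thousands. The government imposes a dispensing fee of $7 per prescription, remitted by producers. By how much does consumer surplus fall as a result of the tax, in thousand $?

Consumer surplus falls by $1820 thousand.

Inverting to q(p) form: qd = 511 − 2p; qs = 5p + 14.
Without the tax, 511 − 2p = 5p + 14 gives 7p = 497, so p* = $71 and q* = 369.
With the tax collected from producers, supply shifts: qs = 5(p − 7) + 14.
New equilibrium: consumers pay $76, producers receive $69, q = 359. (Wedge: pb − ps = 7.)
ΔCS is the trapezoid between Q = 359 and Q = 369 of height $5: ½ · (369 + 359) · 5 = $1820.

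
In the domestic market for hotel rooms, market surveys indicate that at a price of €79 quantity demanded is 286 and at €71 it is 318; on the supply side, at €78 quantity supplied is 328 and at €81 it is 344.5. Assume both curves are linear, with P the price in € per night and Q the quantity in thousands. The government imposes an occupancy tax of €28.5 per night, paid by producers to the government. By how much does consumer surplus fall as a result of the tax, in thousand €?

Consumer surplus falls by €4504.5 thousand.

Demand slope: (318 − 286)/(71 − 79) = -4, so Qd = 602 − 4P.
Supply slope: (344.5 − 328)/(81 − 78) = 5.5, so Qs = 5.5P − 101.
Before the tax: set 602 − 4P = 5.5P − 101 → P* = €74, Q* = 306.
With the tax collected from producers, supply shifts: Qs = 5.5(P − 28.5) − 101.
New equilibrium: buyers pay €90.5, producers receive €62, Q = 240. (Wedge: Pb − Ps = 28.5.)
ΔCS is the trapezoid between Q = 240 and Q = 306 of height €16.5: ½ · (306 + 240) · 16.5 = €4504.5.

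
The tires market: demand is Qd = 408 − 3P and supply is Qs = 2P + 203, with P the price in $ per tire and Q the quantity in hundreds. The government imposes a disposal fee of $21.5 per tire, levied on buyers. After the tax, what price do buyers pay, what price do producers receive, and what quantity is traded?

Buyers pay $49.6; producers receive $28.1; quantity = 259.2.

Before the tax: set 408 − 3P = 2P + 203 → P* = $41, Q* = 285.
With the tax collected from buyers, demand (in seller-price terms) shifts: Qd = 408 − 3(P + 21.5).
New equilibrium: buyers pay $49.6, producers receive $28.1, Q = 259.2. (Wedge: Pb − Ps = 21.5.)
The less price-elastic side of the market bears the larger share of a per-unit tax.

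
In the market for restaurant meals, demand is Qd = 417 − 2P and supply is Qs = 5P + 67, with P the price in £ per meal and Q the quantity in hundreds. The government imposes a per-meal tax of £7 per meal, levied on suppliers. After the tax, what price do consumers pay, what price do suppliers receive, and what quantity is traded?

Before the tax: set 417 − 2P = 5P + 67 → P* = £50, Q* = 317.
With the tax collected from suppliers, supply shifts: Qs = 5(P − 7) + 67.
Solving gives Q = 307 with consumers paying £55 and suppliers receiving £48 (the £7 wedge).
The less price-elastic side of the market bears the larger share of a per-unit tax.

Consumers pay £55; suppliers receive £48; quantity = 307.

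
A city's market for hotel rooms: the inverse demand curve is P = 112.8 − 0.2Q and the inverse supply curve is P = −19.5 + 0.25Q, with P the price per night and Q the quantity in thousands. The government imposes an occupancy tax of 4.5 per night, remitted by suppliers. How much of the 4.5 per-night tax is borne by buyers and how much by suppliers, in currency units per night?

Inverting to Q(P) form: Qd = 564 − 5P; Qs = 4P + 78.
Without the tax, 564 − 5P = 4P + 78 gives 9P = 486, so P* = 54 and Q* = 294.
With the tax collected from suppliers, supply shifts: Qs = 4(P − 4.5) + 78.
New equilibrium: buyers pay 56, suppliers receive 51.5, Q = 284. (Wedge: Pb − Ps = 4.5.)
Burden on buyers: 2; on suppliers: 2.5. (They sum to 4.5.)
The less price-elastic side of the market bears the larger share of a per-unit tax.

Buyers bear 2 per night; suppliers bear 2.5 per night.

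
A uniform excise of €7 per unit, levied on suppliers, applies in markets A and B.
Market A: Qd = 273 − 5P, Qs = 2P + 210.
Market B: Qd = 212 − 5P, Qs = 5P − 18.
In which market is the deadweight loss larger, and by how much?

Market A: pre-tax P* = €9, Q* = 228; post-tax Q = 218; deadweight loss = €35.
Market B: pre-tax P* = €23, Q* = 97; post-tax Q = 79.5; deadweight loss = €61.25.
Difference: €35 vs €61.25 → market B is larger by €26.25.

Market B, by €26.25.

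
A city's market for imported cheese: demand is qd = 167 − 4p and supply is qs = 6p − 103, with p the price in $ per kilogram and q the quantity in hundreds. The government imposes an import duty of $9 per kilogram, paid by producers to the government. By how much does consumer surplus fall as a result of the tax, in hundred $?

Before the tax: set 167 − 4p = 6p − 103 → p* = $27, q* = 59.
With the tax collected from producers, supply shifts: qs = 6(p − 9) − 103.
New equilibrium: buyers pay $32.4, producers receive $23.4, q = 37.4. (Wedge: pb − ps = 9.)
ΔCS is the trapezoid between Q = 37.4 and Q = 59 of height $5.4: ½ · (59 + 37.4) · 5.4 = $260.28.

Consumer surplus falls by $260.28 hundred.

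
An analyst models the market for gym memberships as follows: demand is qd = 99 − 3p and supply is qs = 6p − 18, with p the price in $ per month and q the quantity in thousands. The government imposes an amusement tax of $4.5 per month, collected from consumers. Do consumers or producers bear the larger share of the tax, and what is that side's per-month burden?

Consumers bear the larger share: $3 per month.

Without the tax, 99 − 3p = 6p − 18 gives 9p = 117, so p* = $13 and q* = 60.
With the tax collected from consumers, demand (in seller-price terms) shifts: qd = 99 − 3(p + 4.5).
New equilibrium: consumers pay $16, producers receive $11.5, q = 51. (Wedge: pb − ps = 4.5.)
Per-month burden: consumers $3, producers $1.5.
Consumers take the larger share because demand is less price-elastic here (demand slope 3 vs supply slope 6).
The less price-elastic side of the market bears the larger share of a per-unit tax.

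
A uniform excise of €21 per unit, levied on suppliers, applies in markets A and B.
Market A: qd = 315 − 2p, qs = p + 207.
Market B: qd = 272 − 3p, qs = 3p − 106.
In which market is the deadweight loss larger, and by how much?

Market A: pre-tax p* = €36, q* = 243; post-tax q = 229; deadweight loss = €147.
Market B: pre-tax p* = €63, q* = 83; post-tax q = 51.5; deadweight loss = €330.75.
Difference: €147 vs €330.75 → market B is larger by €183.75.

Market B, by €183.75.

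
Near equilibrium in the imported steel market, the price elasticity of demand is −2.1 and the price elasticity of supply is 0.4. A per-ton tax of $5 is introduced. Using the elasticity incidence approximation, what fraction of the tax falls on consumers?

Consumers' share ≈ 0.16.

Incidence ratio: consumers' share ≈ εs / (εs + |εd|) = 0.4 / (0.4 + 2.1) = 0.16.
Supply is the less elastic side, so consumers bear the smaller share.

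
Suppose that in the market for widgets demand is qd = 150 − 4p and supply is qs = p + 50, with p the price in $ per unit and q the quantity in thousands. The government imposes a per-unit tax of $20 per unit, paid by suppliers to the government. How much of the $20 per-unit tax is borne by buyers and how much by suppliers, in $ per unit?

Before the tax: set 150 − 4p = p + 50 → p* = $20, q* = 70.
With the tax collected from suppliers, supply shifts: qs = (p − 20) + 50.
Solving gives q = 54 with buyers paying $24 and suppliers receiving $4 (the $20 wedge).
Burden on buyers: $4; on suppliers: $16. (They sum to $20.)

Buyers bear $4 per unit; suppliers bear $16 per unit.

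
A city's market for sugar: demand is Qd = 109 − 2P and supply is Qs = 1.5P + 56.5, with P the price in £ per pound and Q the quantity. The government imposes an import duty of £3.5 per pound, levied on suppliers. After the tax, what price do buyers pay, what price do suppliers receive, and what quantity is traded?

Buyers pay £16.5; suppliers receive £13; quantity = 76.

Without the tax, 109 − 2P = 1.5P + 56.5 gives 3.5P = 52.5, so P* = £15 and Q* = 79.
With the tax collected from suppliers, supply shifts: Qs = 1.5(P − 3.5) + 56.5.
Solving gives Q = 76 with buyers paying £16.5 and suppliers receiving £13 (the £3.5 wedge).
The less price-elastic side of the market bears the larger share of a per-unit tax.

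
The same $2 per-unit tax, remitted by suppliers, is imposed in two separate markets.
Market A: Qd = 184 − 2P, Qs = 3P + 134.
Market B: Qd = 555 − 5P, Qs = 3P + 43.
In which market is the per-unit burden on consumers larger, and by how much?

Market A: pre-tax P* = $10, Q* = 164; post-tax Q = 161.6; per-unit burden on consumers = $1.2.
Market B: pre-tax P* = $64, Q* = 235; post-tax Q = 231.25; per-unit burden on consumers = $0.75.
Difference: $1.2 vs $0.75 → market A is larger by $0.45.

Market A, by $0.45.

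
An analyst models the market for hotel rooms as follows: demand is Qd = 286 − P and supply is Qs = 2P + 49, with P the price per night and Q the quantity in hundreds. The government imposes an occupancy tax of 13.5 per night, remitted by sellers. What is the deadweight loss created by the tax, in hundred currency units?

Before the tax: set 286 − P = 2P + 49 → P* = 79, Q* = 207.
With the tax collected from sellers, supply shifts: Qs = 2(P − 13.5) + 49.
Solving gives Q = 198 with consumers paying 88 and sellers receiving 74.5 (the 13.5 wedge).
Quantity falls by |ΔQ| = |207 − 198| = 9.
DWL = ½ · t · |ΔQ| = ½ · 13.5 · 9 = 60.75.

Deadweight loss = 60.75 hundred.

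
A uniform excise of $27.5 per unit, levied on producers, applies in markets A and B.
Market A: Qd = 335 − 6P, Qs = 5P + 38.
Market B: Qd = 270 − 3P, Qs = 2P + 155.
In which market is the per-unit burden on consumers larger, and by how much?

Market A, by $1.5.

Market A: pre-tax P* = $27, Q* = 173; post-tax Q = 98; per-unit burden on consumers = $12.5.
Market B: pre-tax P* = $23, Q* = 201; post-tax Q = 168; per-unit burden on consumers = $11.
Difference: $12.5 vs $11 → market A is larger by $1.5.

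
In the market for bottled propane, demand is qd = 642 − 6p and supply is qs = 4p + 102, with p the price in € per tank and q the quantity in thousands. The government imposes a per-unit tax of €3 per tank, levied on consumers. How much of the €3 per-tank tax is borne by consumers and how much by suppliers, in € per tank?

Without the tax, 642 − 6p = 4p + 102 gives 10p = 540, so p* = €54 and q* = 318.
With the tax collected from consumers, demand (in seller-price terms) shifts: qd = 642 − 6(p + 3).
Solving gives q = 310.8 with consumers paying €55.2 and suppliers receiving €52.2 (the €3 wedge).
Burden on consumers: €1.2; on suppliers: €1.8. (They sum to €3.)
The less price-elastic side of the market bears the larger share of a per-unit tax.

Consumers bear €1.2 per tank; suppliers bear €1.8 per tank.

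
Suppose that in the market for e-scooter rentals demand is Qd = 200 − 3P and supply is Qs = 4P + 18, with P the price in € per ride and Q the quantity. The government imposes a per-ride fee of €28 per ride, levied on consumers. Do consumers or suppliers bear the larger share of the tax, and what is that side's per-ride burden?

Consumers bear the larger share: €16 per ride.

Before the tax: set 200 − 3P = 4P + 18 → P* = €26, Q* = 122.
With the tax collected from consumers, demand (in seller-price terms) shifts: Qd = 200 − 3(P + 28).
Solving gives Q = 74 with consumers paying €42 and suppliers receiving €14 (the €28 wedge).
Per-ride burden: consumers €16, suppliers €12.
Consumers take the larger share because demand is less price-elastic here (demand slope 3 vs supply slope 4).
The less price-elastic side of the market bears the larger share of a per-unit tax.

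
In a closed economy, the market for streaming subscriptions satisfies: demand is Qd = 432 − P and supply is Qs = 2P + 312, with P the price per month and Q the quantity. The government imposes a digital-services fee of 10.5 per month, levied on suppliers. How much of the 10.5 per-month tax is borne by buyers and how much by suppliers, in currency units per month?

Buyers bear 7 per month; suppliers bear 3.5 per month.

Before the tax: set 432 − P = 2P + 312 → P* = 40, Q* = 392.
With the tax collected from suppliers, supply shifts: Qs = 2(P − 10.5) + 312.
Solving gives Q = 385 with buyers paying 47 and suppliers receiving 36.5 (the 10.5 wedge).
Burden on buyers: 7; on suppliers: 3.5. (They sum to 10.5.)
The less price-elastic side of the market bears the larger share of a per-unit tax.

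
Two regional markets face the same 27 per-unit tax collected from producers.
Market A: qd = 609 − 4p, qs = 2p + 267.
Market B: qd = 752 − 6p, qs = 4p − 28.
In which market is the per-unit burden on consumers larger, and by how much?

Market B, by 1.8.

Market A: pre-tax p* = 57, q* = 381; post-tax q = 345; per-unit burden on consumers = 9.
Market B: pre-tax p* = 78, q* = 284; post-tax q = 219.2; per-unit burden on consumers = 10.8.
Difference: 9 vs 10.8 → market B is larger by 1.8.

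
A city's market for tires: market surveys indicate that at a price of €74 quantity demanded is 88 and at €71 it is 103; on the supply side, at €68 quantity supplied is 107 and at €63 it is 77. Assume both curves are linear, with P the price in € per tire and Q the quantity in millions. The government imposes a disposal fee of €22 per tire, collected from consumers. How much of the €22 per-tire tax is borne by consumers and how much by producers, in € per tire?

Demand slope: (103 − 88)/(71 − 74) = -5, so Qd = 458 − 5P.
Supply slope: (77 − 107)/(63 − 68) = 6, so Qs = 6P − 301.
Without the tax, 458 − 5P = 6P − 301 gives 11P = 759, so P* = €69 and Q* = 113.
With the tax collected from consumers, demand (in seller-price terms) shifts: Qd = 458 − 5(P + 22).
Solving gives Q = 53 with consumers paying €81 and producers receiving €59 (the €22 wedge).
Burden on consumers: €12; on producers: €10. (They sum to €22.)

Consumers bear €12 per tire; producers bear €10 per tire.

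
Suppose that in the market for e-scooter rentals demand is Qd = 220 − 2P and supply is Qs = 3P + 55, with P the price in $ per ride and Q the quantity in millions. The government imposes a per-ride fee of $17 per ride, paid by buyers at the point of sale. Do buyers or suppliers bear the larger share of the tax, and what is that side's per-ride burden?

Buyers bear the larger share: $10.2 per ride.

Before the tax: set 220 − 2P = 3P + 55 → P* = $33, Q* = 154.
With the tax collected from buyers, demand (in seller-price terms) shifts: Qd = 220 − 2(P + 17).
New equilibrium: buyers pay $43.2, suppliers receive $26.2, Q = 133.6. (Wedge: Pb − Ps = 17.)
Per-ride burden: buyers $10.2, suppliers $6.8.
Buyers take the larger share because demand is less price-elastic here (demand slope 2 vs supply slope 3).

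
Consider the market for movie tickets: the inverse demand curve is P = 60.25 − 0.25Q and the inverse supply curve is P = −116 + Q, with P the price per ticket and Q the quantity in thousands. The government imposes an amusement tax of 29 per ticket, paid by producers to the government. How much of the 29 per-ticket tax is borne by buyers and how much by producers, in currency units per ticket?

Buyers bear 5.8 per ticket; producers bear 23.2 per ticket.

Inverting to Q(P) form: Qd = 241 − 4P; Qs = P + 116.
Before the tax: set 241 − 4P = P + 116 → P* = 25, Q* = 141.
With the tax collected from producers, supply shifts: Qs = (P − 29) + 116.
Solving gives Q = 117.8 with buyers paying 30.8 and producers receiving 1.8 (the 29 wedge).
Burden on buyers: 5.8; on producers: 23.2. (They sum to 29.)
The less price-elastic side of the market bears the larger share of a per-unit tax.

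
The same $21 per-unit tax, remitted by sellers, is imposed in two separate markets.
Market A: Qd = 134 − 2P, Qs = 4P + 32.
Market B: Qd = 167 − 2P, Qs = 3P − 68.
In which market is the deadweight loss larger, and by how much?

Market A: pre-tax P* = $17, Q* = 100; post-tax Q = 72; deadweight loss = $294.
Market B: pre-tax P* = $47, Q* = 73; post-tax Q = 47.8; deadweight loss = $264.6.
Difference: $294 vs $264.6 → market A is larger by $29.4.

Market A, by $29.4.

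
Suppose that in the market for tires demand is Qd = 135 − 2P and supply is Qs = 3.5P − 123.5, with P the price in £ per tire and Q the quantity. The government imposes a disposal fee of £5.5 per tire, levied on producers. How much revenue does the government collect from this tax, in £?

Tax revenue = £187.

Before the tax: set 135 − 2P = 3.5P − 123.5 → P* = £47, Q* = 41.
With the tax collected from producers, supply shifts: Qs = 3.5(P − 5.5) − 123.5.
New equilibrium: buyers pay £50.5, producers receive £45, Q = 34. (Wedge: Pb − Ps = 5.5.)
Revenue = t · Q = 5.5 · 34 = £187.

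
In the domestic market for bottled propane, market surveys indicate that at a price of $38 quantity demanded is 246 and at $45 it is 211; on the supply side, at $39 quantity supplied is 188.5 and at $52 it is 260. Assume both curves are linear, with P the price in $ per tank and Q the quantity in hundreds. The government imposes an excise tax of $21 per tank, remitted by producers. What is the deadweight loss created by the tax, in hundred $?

Deadweight loss = $577.5 hundred.

Demand slope: (211 − 246)/(45 − 38) = -5, so Qd = 436 − 5P.
Supply slope: (260 − 188.5)/(52 − 39) = 5.5, so Qs = 5.5P − 26.
Without the tax, 436 − 5P = 5.5P − 26 gives 10.5P = 462, so P* = $44 and Q* = 216.
With the tax collected from producers, supply shifts: Qs = 5.5(P − 21) − 26.
New equilibrium: buyers pay $55, producers receive $34, Q = 161. (Wedge: Pb − Ps = 21.)
Quantity falls by |ΔQ| = |216 − 161| = 55.
DWL = ½ · t · |ΔQ| = ½ · 21 · 55 = $577.5.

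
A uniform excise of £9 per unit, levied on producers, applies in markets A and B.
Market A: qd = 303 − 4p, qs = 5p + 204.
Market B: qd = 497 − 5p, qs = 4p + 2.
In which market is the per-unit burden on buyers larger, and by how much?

Market A, by £1.

Market A: pre-tax p* = £11, q* = 259; post-tax q = 239; per-unit burden on buyers = £5.
Market B: pre-tax p* = £55, q* = 222; post-tax q = 202; per-unit burden on buyers = £4.
Difference: £5 vs £4 → market A is larger by £1.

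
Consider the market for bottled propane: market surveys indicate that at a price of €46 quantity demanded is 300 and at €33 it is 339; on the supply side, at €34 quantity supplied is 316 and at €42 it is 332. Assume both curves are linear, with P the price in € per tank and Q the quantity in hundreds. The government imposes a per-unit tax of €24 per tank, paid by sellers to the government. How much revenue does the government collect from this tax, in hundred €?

Tax revenue = €7084.8 hundred.

Demand slope: (339 − 300)/(33 − 46) = -3, so Qd = 438 − 3P.
Supply slope: (332 − 316)/(42 − 34) = 2, so Qs = 2P + 248.
Before the tax: set 438 − 3P = 2P + 248 → P* = €38, Q* = 324.
With the tax collected from sellers, supply shifts: Qs = 2(P − 24) + 248.
New equilibrium: buyers pay €47.6, sellers receive €23.6, Q = 295.2. (Wedge: Pb − Ps = 24.)
Revenue = t · Q = 24 · 295.2 = €7084.8.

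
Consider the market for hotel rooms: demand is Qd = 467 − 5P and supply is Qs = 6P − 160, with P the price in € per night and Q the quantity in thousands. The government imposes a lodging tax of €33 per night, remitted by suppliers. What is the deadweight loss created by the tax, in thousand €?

Before the tax: set 467 − 5P = 6P − 160 → P* = €57, Q* = 182.
With the tax collected from suppliers, supply shifts: Qs = 6(P − 33) − 160.
New equilibrium: consumers pay €75, suppliers receive €42, Q = 92. (Wedge: Pb − Ps = 33.)
Quantity falls by |ΔQ| = |182 − 92| = 90.
DWL = ½ · t · |ΔQ| = ½ · 33 · 90 = €1485.

Deadweight loss = €1485 thousand.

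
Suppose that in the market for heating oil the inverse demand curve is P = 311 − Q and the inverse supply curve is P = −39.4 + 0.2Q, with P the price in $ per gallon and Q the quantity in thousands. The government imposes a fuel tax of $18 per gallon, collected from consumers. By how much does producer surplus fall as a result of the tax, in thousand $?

Producer surplus falls by $853.5 thousand.

Inverting to Q(P) form: Qd = 311 − P; Qs = 5P + 197.
Before the tax: set 311 − P = 5P + 197 → P* = $19, Q* = 292.
With the tax collected from consumers, demand (in seller-price terms) shifts: Qd = 311 − (P + 18).
New equilibrium: consumers pay $34, suppliers receive $16, Q = 277. (Wedge: Pb − Ps = 18.)
ΔPS is the trapezoid between Q = 277 and Q = 292 of height $3: ½ · (292 + 277) · 3 = $853.5.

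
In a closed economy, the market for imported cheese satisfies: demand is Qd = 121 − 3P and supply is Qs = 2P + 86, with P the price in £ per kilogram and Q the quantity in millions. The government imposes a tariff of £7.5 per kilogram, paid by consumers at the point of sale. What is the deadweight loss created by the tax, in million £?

Deadweight loss = £33.75 million.

Before the tax: set 121 − 3P = 2P + 86 → P* = £7, Q* = 100.
With the tax collected from consumers, demand (in seller-price terms) shifts: Qd = 121 − 3(P + 7.5).
Solving gives Q = 91 with consumers paying £10 and sellers receiving £2.5 (the £7.5 wedge).
Quantity falls by |ΔQ| = |100 − 91| = 9.
DWL = ½ · t · |ΔQ| = ½ · 7.5 · 9 = £33.75.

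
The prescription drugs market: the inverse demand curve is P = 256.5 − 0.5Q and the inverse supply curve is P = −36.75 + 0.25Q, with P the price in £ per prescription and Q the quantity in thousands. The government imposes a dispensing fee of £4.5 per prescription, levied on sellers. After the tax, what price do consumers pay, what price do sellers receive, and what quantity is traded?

Consumers pay £64; sellers receive £59.5; quantity = 385.

Inverting to Q(P) form: Qd = 513 − 2P; Qs = 4P + 147.
Before the tax: set 513 − 2P = 4P + 147 → P* = £61, Q* = 391.
With the tax collected from sellers, supply shifts: Qs = 4(P − 4.5) + 147.
Solving gives Q = 385 with consumers paying £64 and sellers receiving £59.5 (the £4.5 wedge).
The less price-elastic side of the market bears the larger share of a per-unit tax.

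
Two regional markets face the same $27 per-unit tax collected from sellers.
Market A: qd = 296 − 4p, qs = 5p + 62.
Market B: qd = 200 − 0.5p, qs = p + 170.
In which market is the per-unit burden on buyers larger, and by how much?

Market A: pre-tax p* = $26, q* = 192; post-tax q = 132; per-unit burden on buyers = $15.
Market B: pre-tax p* = $20, q* = 190; post-tax q = 181; per-unit burden on buyers = $18.
Difference: $15 vs $18 → market B is larger by $3.

Market B, by $3.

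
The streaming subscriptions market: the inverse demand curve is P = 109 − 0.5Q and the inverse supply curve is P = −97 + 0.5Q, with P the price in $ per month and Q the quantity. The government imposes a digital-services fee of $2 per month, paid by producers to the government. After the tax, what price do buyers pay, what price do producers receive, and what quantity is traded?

Buyers pay $7; producers receive $5; quantity = 204.

Inverting to Q(P) form: Qd = 218 − 2P; Qs = 2P + 194.
Without the tax, 218 − 2P = 2P + 194 gives 4P = 24, so P* = $6 and Q* = 206.
With the tax collected from producers, supply shifts: Qs = 2(P − 2) + 194.
New equilibrium: buyers pay $7, producers receive $5, Q = 204. (Wedge: Pb − Ps = 2.)
The less price-elastic side of the market bears the larger share of a per-unit tax.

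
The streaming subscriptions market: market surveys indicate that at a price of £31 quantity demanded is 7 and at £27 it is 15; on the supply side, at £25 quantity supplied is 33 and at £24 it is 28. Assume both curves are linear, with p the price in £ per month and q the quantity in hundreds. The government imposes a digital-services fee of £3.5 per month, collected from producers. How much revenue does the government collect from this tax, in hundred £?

Demand slope: (15 − 7)/(27 − 31) = -2, so qd = 69 − 2p.
Supply slope: (28 − 33)/(24 − 25) = 5, so qs = 5p − 92.
Before the tax: set 69 − 2p = 5p − 92 → p* = £23, q* = 23.
With the tax collected from producers, supply shifts: qs = 5(p − 3.5) − 92.
Solving gives q = 18 with consumers paying £25.5 and producers receiving £22 (the £3.5 wedge).
Revenue = t · Q = 3.5 · 18 = £63.

Tax revenue = £63 hundred.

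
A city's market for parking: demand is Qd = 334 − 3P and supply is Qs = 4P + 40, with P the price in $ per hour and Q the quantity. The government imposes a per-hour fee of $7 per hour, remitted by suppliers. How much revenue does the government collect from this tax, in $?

Without the tax, 334 − 3P = 4P + 40 gives 7P = 294, so P* = $42 and Q* = 208.
With the tax collected from suppliers, supply shifts: Qs = 4(P − 7) + 40.
New equilibrium: consumers pay $46, suppliers receive $39, Q = 196. (Wedge: Pb − Ps = 7.)
Revenue = t · Q = 7 · 196 = $1372.

Tax revenue = $1372.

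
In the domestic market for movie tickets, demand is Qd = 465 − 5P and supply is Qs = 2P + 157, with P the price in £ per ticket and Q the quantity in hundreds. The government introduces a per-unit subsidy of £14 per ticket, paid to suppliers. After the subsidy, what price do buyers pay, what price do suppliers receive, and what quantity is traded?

Without the subsidy, 465 − 5P = 2P + 157 gives 7P = 308, so P* = £44 and Q* = 245.
With a per-unit subsidy paid to suppliers, each receives P + 14 per unit sold, so supply becomes Qs = 2(P + 14) + 157.
New equilibrium: buyers pay £40, suppliers receive £54, Q = 265. (Wedge: Pb − Ps = −14.)

Buyers pay £40; suppliers receive £54; quantity = 265.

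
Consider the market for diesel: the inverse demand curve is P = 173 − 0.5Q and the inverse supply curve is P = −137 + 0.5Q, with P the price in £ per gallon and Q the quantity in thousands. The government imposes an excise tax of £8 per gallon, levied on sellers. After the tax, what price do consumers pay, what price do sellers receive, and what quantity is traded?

Consumers pay £22; sellers receive £14; quantity = 302.

Rewrite in direct form: Qd = 346 − 2P and Qs = 2P + 274.
Before the tax: set 346 − 2P = 2P + 274 → P* = £18, Q* = 310.
With the tax collected from sellers, supply shifts: Qs = 2(P − 8) + 274.
New equilibrium: consumers pay £22, sellers receive £14, Q = 302. (Wedge: Pb − Ps = 8.)
The less price-elastic side of the market bears the larger share of a per-unit tax.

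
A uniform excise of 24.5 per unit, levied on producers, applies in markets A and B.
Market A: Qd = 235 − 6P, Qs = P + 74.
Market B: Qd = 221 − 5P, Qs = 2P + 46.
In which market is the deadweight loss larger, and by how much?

Market A: pre-tax P* = 23, Q* = 97; post-tax Q = 76; deadweight loss = 257.25.
Market B: pre-tax P* = 25, Q* = 96; post-tax Q = 61; deadweight loss = 428.75.
Difference: 257.25 vs 428.75 → market B is larger by 171.5.

Market B, by 171.5.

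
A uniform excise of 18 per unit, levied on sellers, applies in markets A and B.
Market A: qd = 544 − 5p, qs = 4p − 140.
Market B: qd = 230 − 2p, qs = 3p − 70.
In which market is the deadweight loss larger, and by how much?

Market A, by 165.6.

Market A: pre-tax p* = 76, q* = 164; post-tax q = 124; deadweight loss = 360.
Market B: pre-tax p* = 60, q* = 110; post-tax q = 88.4; deadweight loss = 194.4.
Difference: 360 vs 194.4 → market A is larger by 165.6.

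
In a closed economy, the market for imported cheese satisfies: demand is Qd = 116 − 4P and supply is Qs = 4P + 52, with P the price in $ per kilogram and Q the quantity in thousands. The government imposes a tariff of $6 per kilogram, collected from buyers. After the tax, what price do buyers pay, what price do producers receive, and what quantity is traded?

Without the tax, 116 − 4P = 4P + 52 gives 8P = 64, so P* = $8 and Q* = 84.
With the tax collected from buyers, demand (in seller-price terms) shifts: Qd = 116 − 4(P + 6).
New equilibrium: buyers pay $11, producers receive $5, Q = 72. (Wedge: Pb − Ps = 6.)
The less price-elastic side of the market bears the larger share of a per-unit tax.

Buyers pay $11; producers receive $5; quantity = 72.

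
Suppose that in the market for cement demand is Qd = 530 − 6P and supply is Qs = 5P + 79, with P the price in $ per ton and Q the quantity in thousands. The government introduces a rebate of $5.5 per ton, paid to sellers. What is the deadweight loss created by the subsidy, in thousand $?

Before the subsidy: set 530 − 6P = 5P + 79 → P* = $41, Q* = 284.
With a per-unit subsidy paid to sellers, each receives P + 5.5 per unit sold, so supply becomes Qs = 5(P + 5.5) + 79.
New equilibrium: consumers pay $38.5, sellers receive $44, Q = 299. (Wedge: Pb − Ps = −5.5.)
Quantity rises by |ΔQ| = |284 − 299| = 15.
DWL = ½ · t · |ΔQ| = ½ · 5.5 · 15 = $41.25.

Deadweight loss = $41.25 thousand.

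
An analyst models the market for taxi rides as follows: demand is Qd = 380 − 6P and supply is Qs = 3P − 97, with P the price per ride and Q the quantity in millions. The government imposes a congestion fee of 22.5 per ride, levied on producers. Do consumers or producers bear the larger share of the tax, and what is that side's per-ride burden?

Without the tax, 380 − 6P = 3P − 97 gives 9P = 477, so P* = 53 and Q* = 62.
With the tax collected from producers, supply shifts: Qs = 3(P − 22.5) − 97.
Solving gives Q = 17 with consumers paying 60.5 and producers receiving 38 (the 22.5 wedge).
Per-ride burden: consumers 7.5, producers 15.
Producers take the larger share because supply is less price-elastic here (demand slope 6 vs supply slope 3).

Producers bear the larger share: 15 per ride.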